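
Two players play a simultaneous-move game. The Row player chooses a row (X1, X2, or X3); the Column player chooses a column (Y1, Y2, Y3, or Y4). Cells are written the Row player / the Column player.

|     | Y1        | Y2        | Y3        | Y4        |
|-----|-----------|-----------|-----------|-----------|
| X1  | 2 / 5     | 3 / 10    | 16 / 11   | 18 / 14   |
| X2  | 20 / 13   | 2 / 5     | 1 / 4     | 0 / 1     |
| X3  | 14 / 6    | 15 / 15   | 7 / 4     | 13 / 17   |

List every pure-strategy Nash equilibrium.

A profile is a Nash equilibrium when each player is best-responding to the other.
The Row player's best responses — vs Y1: X2 (payoff 20); vs Y2: X3 (payoff 15); vs Y3: X1 (payoff 16); vs Y4: X1 (payoff 18).
The Column player's best responses — vs X1: Y4 (payoff 14); vs X2: Y1 (payoff 13); vs X3: Y4 (payoff 17).
Mutual best responses occur at (X1, Y4) and (X2, Y1); at each, neither player gains by switching.

(X1, Y4) and (X2, Y1)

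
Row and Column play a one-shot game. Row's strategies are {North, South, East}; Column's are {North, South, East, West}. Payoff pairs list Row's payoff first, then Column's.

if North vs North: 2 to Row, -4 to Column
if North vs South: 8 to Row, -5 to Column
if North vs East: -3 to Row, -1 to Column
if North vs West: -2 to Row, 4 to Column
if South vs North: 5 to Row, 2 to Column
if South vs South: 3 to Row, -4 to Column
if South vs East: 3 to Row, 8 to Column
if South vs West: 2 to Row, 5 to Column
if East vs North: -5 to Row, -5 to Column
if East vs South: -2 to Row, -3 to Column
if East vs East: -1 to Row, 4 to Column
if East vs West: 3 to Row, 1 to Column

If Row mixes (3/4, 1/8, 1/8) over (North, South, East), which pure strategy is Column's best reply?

West

Compute Column's expected payoff from each pure strategy against the given mix.
North: (3/4)·(-4) + (1/8)·2 + (1/8)·(-5) = -27/8
South: (3/4)·(-5) + (1/8)·(-4) + (1/8)·(-3) = -37/8
East: (3/4)·(-1) + (1/8)·8 + (1/8)·4 = 3/4
West: (3/4)·4 + (1/8)·5 + (1/8)·1 = 15/4
Highest expected payoff is 15/4, from West.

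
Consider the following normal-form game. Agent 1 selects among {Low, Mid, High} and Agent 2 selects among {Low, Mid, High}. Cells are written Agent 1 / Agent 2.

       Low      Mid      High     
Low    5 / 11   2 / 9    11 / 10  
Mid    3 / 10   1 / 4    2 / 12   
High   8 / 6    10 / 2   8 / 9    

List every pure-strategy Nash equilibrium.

No pure-strategy Nash equilibrium

A profile is a Nash equilibrium when each player is best-responding to the other.
Agent 1's best responses — vs Low: High (payoff 8); vs Mid: High (payoff 10); vs High: Low (payoff 11).
Agent 2's best responses — vs Low: Low (payoff 11); vs Mid: High (payoff 12); vs High: High (payoff 9).
No cell has both players best-responding. For instance, Agent 1's best reply to High is Low, but against Low Agent 2 prefers Low over High.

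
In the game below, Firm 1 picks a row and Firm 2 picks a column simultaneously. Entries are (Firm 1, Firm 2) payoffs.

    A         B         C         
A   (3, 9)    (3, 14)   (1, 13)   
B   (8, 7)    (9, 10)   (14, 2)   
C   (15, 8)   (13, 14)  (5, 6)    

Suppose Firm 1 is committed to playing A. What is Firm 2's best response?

B

With Firm 1 fixed at A, Firm 2's payoffs are: A → 9, B → 14, C → 13.
The maximum is 14, achieved by B.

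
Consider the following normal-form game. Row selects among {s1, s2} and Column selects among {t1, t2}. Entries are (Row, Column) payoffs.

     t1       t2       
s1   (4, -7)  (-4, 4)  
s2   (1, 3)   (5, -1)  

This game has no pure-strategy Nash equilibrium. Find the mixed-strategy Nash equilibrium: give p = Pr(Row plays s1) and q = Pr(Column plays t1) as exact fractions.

p = 4/15, q = 3/4

Each player's mixing probability is pinned down by making the *other* player indifferent.
Column indifferent between t1 and t2: p·(-7) + (1−p)·3 = p·4 + (1−p)·(-1) ⟹ 3 + (-10)p = (-1) + 5p ⟹ p = 4/15.
Row indifferent between s1 and s2: q·4 + (1−q)·(-4) = q·1 + (1−q)·5 ⟹ (-4) + 8q = 5 + (-4)q ⟹ q = 3/4.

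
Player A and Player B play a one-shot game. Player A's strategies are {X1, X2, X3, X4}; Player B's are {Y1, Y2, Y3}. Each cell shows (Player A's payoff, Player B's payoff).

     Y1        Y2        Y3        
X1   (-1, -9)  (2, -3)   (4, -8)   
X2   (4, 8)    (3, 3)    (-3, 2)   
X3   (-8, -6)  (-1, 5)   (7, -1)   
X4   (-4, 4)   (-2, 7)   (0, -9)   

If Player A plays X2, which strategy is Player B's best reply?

With Player A fixed at X2, Player B's payoffs are: Y1 → 8, Y2 → 3, Y3 → 2.
The maximum is 8, achieved by Y1.

Y1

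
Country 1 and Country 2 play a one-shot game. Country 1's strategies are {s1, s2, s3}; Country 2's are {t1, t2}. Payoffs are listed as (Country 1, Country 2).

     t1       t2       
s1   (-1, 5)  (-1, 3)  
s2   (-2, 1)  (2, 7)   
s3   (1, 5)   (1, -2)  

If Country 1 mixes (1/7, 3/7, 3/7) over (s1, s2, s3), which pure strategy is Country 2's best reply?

t1

Compute Country 2's expected payoff from each pure strategy against the given mix.
t1: (1/7)·5 + (3/7)·1 + (3/7)·5 = 23/7
t2: (1/7)·3 + (3/7)·7 + (3/7)·(-2) = 18/7
Highest expected payoff is 23/7, from t1.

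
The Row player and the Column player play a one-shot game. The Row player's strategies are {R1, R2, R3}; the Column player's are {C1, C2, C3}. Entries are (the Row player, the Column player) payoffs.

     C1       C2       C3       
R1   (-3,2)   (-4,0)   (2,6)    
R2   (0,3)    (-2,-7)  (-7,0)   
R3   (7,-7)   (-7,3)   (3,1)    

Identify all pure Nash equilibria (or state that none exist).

Check mutual best responses: a cell is a NE iff neither player can gain by unilaterally deviating.
The Row player's best responses — vs C1: R3 (payoff 7); vs C2: R2 (payoff -2); vs C3: R3 (payoff 3).
The Column player's best responses — vs R1: C3 (payoff 6); vs R2: C1 (payoff 3); vs R3: C2 (payoff 3).
No cell has both players best-responding. For instance, the Row player's best reply to C2 is R2, but against R2 the Column player prefers C1 over C2.

There is no pure-strategy Nash equilibrium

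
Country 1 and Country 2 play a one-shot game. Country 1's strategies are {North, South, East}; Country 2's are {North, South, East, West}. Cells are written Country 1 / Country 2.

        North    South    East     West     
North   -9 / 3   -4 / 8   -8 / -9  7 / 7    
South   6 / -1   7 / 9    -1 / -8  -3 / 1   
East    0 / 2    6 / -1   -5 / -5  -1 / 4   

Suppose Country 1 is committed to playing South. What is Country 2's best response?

With Country 1 fixed at South, Country 2's payoffs are: North → -1, South → 9, East → -8, West → 1.
The maximum is 9, achieved by South.

South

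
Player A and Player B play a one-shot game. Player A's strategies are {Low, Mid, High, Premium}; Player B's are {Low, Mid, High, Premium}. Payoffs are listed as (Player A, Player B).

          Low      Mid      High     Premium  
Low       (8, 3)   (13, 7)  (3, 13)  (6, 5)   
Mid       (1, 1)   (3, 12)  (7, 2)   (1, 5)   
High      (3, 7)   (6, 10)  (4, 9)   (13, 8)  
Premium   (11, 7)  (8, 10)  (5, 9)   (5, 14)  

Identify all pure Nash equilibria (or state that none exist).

Check mutual best responses: a cell is a NE iff neither player can gain by unilaterally deviating.
Player A's best responses — vs Low: Premium (payoff 11); vs Mid: Low (payoff 13); vs High: Mid (payoff 7); vs Premium: High (payoff 13).
Player B's best responses — vs Low: High (payoff 13); vs Mid: Mid (payoff 12); vs High: Mid (payoff 10); vs Premium: Premium (payoff 14).
No cell has both players best-responding. For instance, Player A's best reply to Mid is Low, but against Low Player B prefers High over Mid.

No pure-strategy Nash equilibrium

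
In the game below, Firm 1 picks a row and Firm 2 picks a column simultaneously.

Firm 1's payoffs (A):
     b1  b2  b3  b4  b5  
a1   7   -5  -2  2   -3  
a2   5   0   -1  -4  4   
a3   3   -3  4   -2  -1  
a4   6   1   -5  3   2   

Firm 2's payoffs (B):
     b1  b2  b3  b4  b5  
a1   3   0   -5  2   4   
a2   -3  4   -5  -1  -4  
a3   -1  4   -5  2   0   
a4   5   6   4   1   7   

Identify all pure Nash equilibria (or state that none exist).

No pure-strategy Nash equilibrium

Check mutual best responses: a cell is a NE iff neither player can gain by unilaterally deviating.
Firm 1's best responses — vs b1: a1 (payoff 7); vs b2: a4 (payoff 1); vs b3: a3 (payoff 4); vs b4: a4 (payoff 3); vs b5: a2 (payoff 4).
Firm 2's best responses — vs a1: b5 (payoff 4); vs a2: b2 (payoff 4); vs a3: b2 (payoff 4); vs a4: b5 (payoff 7).
No cell has both players best-responding. For instance, Firm 1's best reply to b3 is a3, but against a3 Firm 2 prefers b2 over b3.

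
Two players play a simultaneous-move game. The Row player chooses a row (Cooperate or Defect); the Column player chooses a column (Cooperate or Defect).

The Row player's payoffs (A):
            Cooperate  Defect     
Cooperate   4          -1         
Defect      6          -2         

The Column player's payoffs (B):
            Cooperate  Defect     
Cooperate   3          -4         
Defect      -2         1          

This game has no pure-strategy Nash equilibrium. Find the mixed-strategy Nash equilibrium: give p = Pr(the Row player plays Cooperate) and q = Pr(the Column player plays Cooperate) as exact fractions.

Each player's mixing probability is pinned down by making the *other* player indifferent.
The Column player indifferent between Cooperate and Defect: p·3 + (1−p)·(-2) = p·(-4) + (1−p)·1 ⟹ (-2) + 5p = 1 + (-5)p ⟹ p = 3/10.
The Row player indifferent between Cooperate and Defect: q·4 + (1−q)·(-1) = q·6 + (1−q)·(-2) ⟹ (-1) + 5q = (-2) + 8q ⟹ q = 1/3.

p = 3/10, q = 1/3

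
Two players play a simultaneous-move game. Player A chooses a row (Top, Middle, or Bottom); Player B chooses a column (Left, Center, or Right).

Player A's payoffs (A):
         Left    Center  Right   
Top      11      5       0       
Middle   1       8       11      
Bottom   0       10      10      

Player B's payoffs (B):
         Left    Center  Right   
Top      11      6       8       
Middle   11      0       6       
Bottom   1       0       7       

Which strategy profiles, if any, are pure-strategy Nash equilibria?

(Top, Left)

Find each player's best response to every opponent strategy; NE are the intersections.
Player A's best responses — vs Left: Top (payoff 11); vs Center: Bottom (payoff 10); vs Right: Middle (payoff 11).
Player B's best responses — vs Top: Left (payoff 11); vs Middle: Left (payoff 11); vs Bottom: Right (payoff 7).
The only mutual best response is (Top, Left); neither player gains by switching there.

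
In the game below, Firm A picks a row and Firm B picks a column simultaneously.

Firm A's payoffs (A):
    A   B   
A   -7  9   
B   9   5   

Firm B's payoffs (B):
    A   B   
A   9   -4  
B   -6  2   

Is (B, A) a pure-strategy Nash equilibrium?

No

Holding Firm B at A: Firm A gets 9 from B, versus -7 from A. No profitable deviation for Firm A.
Holding Firm A at B: Firm B gets -6 from A but could get 2 by switching to B. Firm B has a profitable deviation.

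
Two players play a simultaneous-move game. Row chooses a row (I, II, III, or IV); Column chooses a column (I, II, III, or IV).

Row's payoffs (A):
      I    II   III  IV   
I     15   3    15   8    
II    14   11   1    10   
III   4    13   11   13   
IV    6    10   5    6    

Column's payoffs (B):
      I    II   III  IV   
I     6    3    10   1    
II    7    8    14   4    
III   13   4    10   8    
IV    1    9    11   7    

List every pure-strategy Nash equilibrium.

(I, III)

A profile is a Nash equilibrium when each player is best-responding to the other.
Row's best responses — vs I: I (payoff 15); vs II: III (payoff 13); vs III: I (payoff 15); vs IV: III (payoff 13).
Column's best responses — vs I: III (payoff 10); vs II: III (payoff 14); vs III: I (payoff 13); vs IV: III (payoff 11).
The only mutual best response is (I, III); neither player gains by switching there.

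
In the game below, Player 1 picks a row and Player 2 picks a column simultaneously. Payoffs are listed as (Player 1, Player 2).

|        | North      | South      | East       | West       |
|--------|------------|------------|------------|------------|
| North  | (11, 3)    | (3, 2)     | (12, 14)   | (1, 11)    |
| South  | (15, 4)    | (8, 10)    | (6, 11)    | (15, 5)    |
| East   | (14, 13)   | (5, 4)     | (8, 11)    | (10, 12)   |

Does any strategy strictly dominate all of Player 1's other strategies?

Check whether one of Player 1's strategies beats all alternatives regardless of what the opponent does.
North is not dominant: against North, South gives 15 > 11.
South is not dominant: against East, North gives 12 > 6.
East is not dominant: against North, South gives 15 > 14.
No single strategy is best against every opponent action.

No strictly dominant strategy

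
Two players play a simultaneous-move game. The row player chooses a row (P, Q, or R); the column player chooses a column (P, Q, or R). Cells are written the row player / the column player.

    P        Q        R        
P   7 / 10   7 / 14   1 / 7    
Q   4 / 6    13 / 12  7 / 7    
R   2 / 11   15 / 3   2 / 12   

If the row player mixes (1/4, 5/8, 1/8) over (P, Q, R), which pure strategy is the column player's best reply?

Compute the column player's expected payoff from each pure strategy against the given mix.
P: (1/4)·10 + (5/8)·6 + (1/8)·11 = 61/8
Q: (1/4)·14 + (5/8)·12 + (1/8)·3 = 91/8
R: (1/4)·7 + (5/8)·7 + (1/8)·12 = 61/8
Highest expected payoff is 91/8, from Q.

Q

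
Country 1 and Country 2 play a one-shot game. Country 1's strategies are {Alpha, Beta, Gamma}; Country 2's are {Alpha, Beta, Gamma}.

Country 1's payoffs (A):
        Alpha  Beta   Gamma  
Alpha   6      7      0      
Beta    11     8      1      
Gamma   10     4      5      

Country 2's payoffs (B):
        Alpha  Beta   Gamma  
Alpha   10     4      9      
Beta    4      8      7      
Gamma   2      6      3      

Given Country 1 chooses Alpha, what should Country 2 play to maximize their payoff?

With Country 1 fixed at Alpha, Country 2's payoffs are: Alpha → 10, Beta → 4, Gamma → 9.
The maximum is 10, achieved by Alpha.

Alpha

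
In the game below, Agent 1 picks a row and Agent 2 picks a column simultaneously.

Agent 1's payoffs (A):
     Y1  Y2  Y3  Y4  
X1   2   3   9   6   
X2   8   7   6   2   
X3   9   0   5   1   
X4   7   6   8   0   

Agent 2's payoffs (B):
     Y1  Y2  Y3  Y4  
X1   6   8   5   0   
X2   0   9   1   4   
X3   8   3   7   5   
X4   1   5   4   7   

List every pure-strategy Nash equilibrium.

Find each player's best response to every opponent strategy; NE are the intersections.
Agent 1's best responses — vs Y1: X3 (payoff 9); vs Y2: X2 (payoff 7); vs Y3: X1 (payoff 9); vs Y4: X1 (payoff 6).
Agent 2's best responses — vs X1: Y2 (payoff 8); vs X2: Y2 (payoff 9); vs X3: Y1 (payoff 8); vs X4: Y4 (payoff 7).
Mutual best responses occur at (X2, Y2) and (X3, Y1); at each, neither player gains by switching.

(X2, Y2) and (X3, Y1)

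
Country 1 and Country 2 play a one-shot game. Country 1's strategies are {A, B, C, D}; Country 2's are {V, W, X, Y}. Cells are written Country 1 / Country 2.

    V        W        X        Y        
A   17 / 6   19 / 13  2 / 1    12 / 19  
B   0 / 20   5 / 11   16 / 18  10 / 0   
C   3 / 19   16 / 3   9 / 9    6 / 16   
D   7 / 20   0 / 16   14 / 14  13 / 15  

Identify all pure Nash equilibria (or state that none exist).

None

Find each player's best response to every opponent strategy; NE are the intersections.
Country 1's best responses — vs V: A (payoff 17); vs W: A (payoff 19); vs X: B (payoff 16); vs Y: D (payoff 13).
Country 2's best responses — vs A: Y (payoff 19); vs B: V (payoff 20); vs C: V (payoff 19); vs D: V (payoff 20).
No cell has both players best-responding. For instance, Country 1's best reply to W is A, but against A Country 2 prefers Y over W.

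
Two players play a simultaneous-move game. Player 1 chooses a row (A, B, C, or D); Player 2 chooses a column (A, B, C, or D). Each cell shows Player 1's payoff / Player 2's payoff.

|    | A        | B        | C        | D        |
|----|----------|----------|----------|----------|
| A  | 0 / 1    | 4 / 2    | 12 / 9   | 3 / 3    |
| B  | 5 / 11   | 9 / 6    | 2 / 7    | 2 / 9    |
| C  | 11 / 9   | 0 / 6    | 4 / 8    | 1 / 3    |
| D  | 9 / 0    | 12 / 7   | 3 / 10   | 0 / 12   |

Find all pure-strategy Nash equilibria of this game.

(A, C) and (C, A)

A profile is a Nash equilibrium when each player is best-responding to the other.
Player 1's best responses — vs A: C (payoff 11); vs B: D (payoff 12); vs C: A (payoff 12); vs D: A (payoff 3).
Player 2's best responses — vs A: C (payoff 9); vs B: A (payoff 11); vs C: A (payoff 9); vs D: D (payoff 12).
Mutual best responses occur at (A, C) and (C, A); at each, neither player gains by switching.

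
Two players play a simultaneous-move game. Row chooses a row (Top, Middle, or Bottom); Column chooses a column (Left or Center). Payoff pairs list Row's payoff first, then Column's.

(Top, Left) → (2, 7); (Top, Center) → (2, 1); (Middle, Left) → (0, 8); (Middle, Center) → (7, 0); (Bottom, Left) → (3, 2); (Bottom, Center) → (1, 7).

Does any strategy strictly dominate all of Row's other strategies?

No strictly dominant strategy

Check whether one of Row's strategies beats all alternatives regardless of what the opponent does.
Top is not dominant: against Left, Bottom gives 3 > 2.
Middle is not dominant: against Left, Top gives 2 > 0.
Bottom is not dominant: against Center, Top gives 2 > 1.
No single strategy is best against every opponent action.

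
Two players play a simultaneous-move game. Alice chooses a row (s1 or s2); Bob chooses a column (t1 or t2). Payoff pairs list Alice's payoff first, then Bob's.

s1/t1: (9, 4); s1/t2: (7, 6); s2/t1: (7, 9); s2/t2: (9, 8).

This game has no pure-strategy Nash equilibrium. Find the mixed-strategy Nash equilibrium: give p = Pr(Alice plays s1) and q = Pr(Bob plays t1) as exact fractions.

p = 1/3, q = 1/2

In a mixed NE each player is indifferent between their pure strategies, so the opponent's mix sets the indifference.
Bob indifferent between t1 and t2: p·4 + (1−p)·9 = p·6 + (1−p)·8 ⟹ 9 + (-5)p = 8 + (-2)p ⟹ p = 1/3.
Alice indifferent between s1 and s2: q·9 + (1−q)·7 = q·7 + (1−q)·9 ⟹ 7 + 2q = 9 + (-2)q ⟹ q = 1/2.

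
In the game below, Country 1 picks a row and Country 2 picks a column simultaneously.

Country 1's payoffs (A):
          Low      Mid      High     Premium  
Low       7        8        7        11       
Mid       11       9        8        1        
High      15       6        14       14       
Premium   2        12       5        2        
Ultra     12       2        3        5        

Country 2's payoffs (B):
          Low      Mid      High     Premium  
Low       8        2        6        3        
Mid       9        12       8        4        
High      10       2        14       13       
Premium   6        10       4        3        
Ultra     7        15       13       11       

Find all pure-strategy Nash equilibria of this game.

(High, High) and (Premium, Mid)

Check mutual best responses: a cell is a NE iff neither player can gain by unilaterally deviating.
Country 1's best responses — vs Low: High (payoff 15); vs Mid: Premium (payoff 12); vs High: High (payoff 14); vs Premium: High (payoff 14).
Country 2's best responses — vs Low: Low (payoff 8); vs Mid: Mid (payoff 12); vs High: High (payoff 14); vs Premium: Mid (payoff 10); vs Ultra: Mid (payoff 15).
Mutual best responses occur at (High, High) and (Premium, Mid); at each, neither player gains by switching.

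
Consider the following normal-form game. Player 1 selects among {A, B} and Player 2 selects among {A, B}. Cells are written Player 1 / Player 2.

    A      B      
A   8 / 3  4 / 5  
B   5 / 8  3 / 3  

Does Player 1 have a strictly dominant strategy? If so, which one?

Check whether one of Player 1's strategies beats all alternatives regardless of what the opponent does.
A strictly dominates: vs A: 8 > 5; vs B: 4 > 3.

A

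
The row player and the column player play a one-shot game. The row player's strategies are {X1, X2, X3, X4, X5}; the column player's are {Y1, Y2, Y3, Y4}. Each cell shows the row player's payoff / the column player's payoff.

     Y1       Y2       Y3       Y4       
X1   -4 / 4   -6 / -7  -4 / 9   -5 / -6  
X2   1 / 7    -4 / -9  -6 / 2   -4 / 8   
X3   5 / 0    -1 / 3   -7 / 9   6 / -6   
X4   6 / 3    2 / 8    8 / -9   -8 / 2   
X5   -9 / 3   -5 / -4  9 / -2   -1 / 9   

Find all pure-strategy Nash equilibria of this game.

(X4, Y2)

A profile is a Nash equilibrium when each player is best-responding to the other.
The row player's best responses — vs Y1: X4 (payoff 6); vs Y2: X4 (payoff 2); vs Y3: X5 (payoff 9); vs Y4: X3 (payoff 6).
The column player's best responses — vs X1: Y3 (payoff 9); vs X2: Y4 (payoff 8); vs X3: Y3 (payoff 9); vs X4: Y2 (payoff 8); vs X5: Y4 (payoff 9).
The only mutual best response is (X4, Y2); neither player gains by switching there.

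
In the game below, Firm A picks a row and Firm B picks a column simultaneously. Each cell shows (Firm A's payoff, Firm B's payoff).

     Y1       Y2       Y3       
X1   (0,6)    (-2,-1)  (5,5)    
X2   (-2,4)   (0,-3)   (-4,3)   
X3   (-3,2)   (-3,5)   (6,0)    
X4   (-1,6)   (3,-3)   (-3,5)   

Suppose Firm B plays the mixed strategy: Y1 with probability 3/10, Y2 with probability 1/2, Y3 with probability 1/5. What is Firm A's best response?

X4

Compute Firm A's expected payoff from each pure strategy against the given mix.
X1: (3/10)·0 + (1/2)·(-2) + (1/5)·5 = 0
X2: (3/10)·(-2) + (1/2)·0 + (1/5)·(-4) = -7/5
X3: (3/10)·(-3) + (1/2)·(-3) + (1/5)·6 = -6/5
X4: (3/10)·(-1) + (1/2)·3 + (1/5)·(-3) = 3/5
Highest expected payoff is 3/5, from X4.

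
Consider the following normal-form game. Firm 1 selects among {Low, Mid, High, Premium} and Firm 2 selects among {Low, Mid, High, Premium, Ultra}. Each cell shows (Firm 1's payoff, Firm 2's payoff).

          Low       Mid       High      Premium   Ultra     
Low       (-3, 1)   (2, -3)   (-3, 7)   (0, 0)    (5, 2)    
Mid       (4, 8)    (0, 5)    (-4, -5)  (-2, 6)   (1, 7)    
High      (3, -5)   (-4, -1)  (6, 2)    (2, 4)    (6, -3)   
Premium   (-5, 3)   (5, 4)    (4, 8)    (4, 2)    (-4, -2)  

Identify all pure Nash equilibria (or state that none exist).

A profile is a Nash equilibrium when each player is best-responding to the other.
Firm 1's best responses — vs Low: Mid (payoff 4); vs Mid: Premium (payoff 5); vs High: High (payoff 6); vs Premium: Premium (payoff 4); vs Ultra: High (payoff 6).
Firm 2's best responses — vs Low: High (payoff 7); vs Mid: Low (payoff 8); vs High: Premium (payoff 4); vs Premium: High (payoff 8).
The only mutual best response is (Mid, Low); neither player gains by switching there.

(Mid, Low)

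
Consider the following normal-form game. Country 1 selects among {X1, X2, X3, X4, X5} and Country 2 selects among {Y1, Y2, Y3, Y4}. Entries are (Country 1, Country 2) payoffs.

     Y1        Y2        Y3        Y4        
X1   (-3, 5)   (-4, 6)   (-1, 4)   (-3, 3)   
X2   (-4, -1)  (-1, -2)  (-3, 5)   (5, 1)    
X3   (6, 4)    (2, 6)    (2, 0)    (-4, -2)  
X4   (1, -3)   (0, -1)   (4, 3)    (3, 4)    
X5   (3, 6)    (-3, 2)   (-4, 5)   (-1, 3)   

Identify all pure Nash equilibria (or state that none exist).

Find each player's best response to every opponent strategy; NE are the intersections.
Country 1's best responses — vs Y1: X3 (payoff 6); vs Y2: X3 (payoff 2); vs Y3: X4 (payoff 4); vs Y4: X2 (payoff 5).
Country 2's best responses — vs X1: Y2 (payoff 6); vs X2: Y3 (payoff 5); vs X3: Y2 (payoff 6); vs X4: Y4 (payoff 4); vs X5: Y1 (payoff 6).
The only mutual best response is (X3, Y2); neither player gains by switching there.

(X3, Y2)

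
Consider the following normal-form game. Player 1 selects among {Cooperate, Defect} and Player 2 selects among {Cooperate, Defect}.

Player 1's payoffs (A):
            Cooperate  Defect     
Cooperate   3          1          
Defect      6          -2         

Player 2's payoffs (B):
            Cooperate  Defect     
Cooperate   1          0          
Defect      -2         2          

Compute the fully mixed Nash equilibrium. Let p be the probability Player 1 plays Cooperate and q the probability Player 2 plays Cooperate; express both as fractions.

Each player's mixing probability is pinned down by making the *other* player indifferent.
Player 2 indifferent between Cooperate and Defect: p·1 + (1−p)·(-2) = p·0 + (1−p)·2 ⟹ (-2) + 3p = 2 + (-2)p ⟹ p = 4/5.
Player 1 indifferent between Cooperate and Defect: q·3 + (1−q)·1 = q·6 + (1−q)·(-2) ⟹ 1 + 2q = (-2) + 8q ⟹ q = 1/2.

p = 4/5, q = 1/2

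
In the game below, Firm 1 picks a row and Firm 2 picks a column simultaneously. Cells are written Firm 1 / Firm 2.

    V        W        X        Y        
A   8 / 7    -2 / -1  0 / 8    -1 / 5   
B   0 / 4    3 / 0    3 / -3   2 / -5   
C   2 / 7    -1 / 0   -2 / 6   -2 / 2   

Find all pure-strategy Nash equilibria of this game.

None

A profile is a Nash equilibrium when each player is best-responding to the other.
Firm 1's best responses — vs V: A (payoff 8); vs W: B (payoff 3); vs X: B (payoff 3); vs Y: B (payoff 2).
Firm 2's best responses — vs A: X (payoff 8); vs B: V (payoff 4); vs C: V (payoff 7).
No cell has both players best-responding. For instance, Firm 1's best reply to X is B, but against B Firm 2 prefers V over X.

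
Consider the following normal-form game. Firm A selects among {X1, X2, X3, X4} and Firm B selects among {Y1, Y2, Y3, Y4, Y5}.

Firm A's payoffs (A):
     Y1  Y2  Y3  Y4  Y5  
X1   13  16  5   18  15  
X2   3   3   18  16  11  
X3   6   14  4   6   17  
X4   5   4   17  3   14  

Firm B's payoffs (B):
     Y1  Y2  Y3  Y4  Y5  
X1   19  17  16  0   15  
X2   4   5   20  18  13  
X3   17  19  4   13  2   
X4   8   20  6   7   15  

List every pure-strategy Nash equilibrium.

(X1, Y1) and (X2, Y3)

A profile is a Nash equilibrium when each player is best-responding to the other.
Firm A's best responses — vs Y1: X1 (payoff 13); vs Y2: X1 (payoff 16); vs Y3: X2 (payoff 18); vs Y4: X1 (payoff 18); vs Y5: X3 (payoff 17).
Firm B's best responses — vs X1: Y1 (payoff 19); vs X2: Y3 (payoff 20); vs X3: Y2 (payoff 19); vs X4: Y2 (payoff 20).
Mutual best responses occur at (X1, Y1) and (X2, Y3); at each, neither player gains by switching.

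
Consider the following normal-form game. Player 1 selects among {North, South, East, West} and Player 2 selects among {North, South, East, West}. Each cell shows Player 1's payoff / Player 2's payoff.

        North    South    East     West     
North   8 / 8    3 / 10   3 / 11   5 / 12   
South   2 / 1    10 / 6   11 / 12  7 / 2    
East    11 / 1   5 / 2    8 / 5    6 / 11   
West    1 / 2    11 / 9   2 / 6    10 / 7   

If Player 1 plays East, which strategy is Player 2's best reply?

With Player 1 fixed at East, Player 2's payoffs are: North → 1, South → 2, East → 5, West → 11.
The maximum is 11, achieved by West.

West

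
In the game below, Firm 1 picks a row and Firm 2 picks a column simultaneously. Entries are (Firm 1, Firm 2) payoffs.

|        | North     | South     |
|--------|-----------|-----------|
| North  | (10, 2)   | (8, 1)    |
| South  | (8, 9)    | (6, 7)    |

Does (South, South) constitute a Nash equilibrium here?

Holding Firm 2 at South: Firm 1 gets 6 from South but could get 8 by switching to North. Firm 1 has a profitable deviation.

No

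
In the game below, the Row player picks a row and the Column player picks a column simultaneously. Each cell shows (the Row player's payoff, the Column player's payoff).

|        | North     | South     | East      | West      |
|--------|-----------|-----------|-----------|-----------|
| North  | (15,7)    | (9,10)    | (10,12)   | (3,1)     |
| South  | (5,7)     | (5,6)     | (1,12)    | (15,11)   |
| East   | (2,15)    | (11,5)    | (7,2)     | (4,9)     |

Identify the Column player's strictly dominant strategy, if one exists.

Check whether one of the Column player's strategies beats all alternatives regardless of what the opponent does.
North is not dominant: against North, South gives 10 > 7.
South is not dominant: against North, East gives 12 > 10.
East is not dominant: against East, North gives 15 > 2.
West is not dominant: against North, North gives 7 > 1.
No single strategy is best against every opponent action.

No strictly dominant strategy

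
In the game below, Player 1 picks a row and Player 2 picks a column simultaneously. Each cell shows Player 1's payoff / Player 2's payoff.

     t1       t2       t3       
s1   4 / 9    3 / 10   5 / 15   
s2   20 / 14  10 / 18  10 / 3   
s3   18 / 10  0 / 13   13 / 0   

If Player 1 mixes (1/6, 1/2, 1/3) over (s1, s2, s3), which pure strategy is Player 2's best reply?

t2

Player 2's best reply maximizes expected payoff against the mix.
t1: (1/6)·9 + (1/2)·14 + (1/3)·10 = 71/6
t2: (1/6)·10 + (1/2)·18 + (1/3)·13 = 15
t3: (1/6)·15 + (1/2)·3 + (1/3)·0 = 4
Highest expected payoff is 15, from t2.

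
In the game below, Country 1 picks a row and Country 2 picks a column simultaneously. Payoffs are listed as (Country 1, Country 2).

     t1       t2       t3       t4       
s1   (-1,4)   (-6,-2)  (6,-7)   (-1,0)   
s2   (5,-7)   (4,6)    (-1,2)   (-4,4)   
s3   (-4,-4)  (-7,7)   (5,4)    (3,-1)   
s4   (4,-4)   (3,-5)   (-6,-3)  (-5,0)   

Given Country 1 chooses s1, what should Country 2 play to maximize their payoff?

With Country 1 fixed at s1, Country 2's payoffs are: t1 → 4, t2 → -2, t3 → -7, t4 → 0.
The maximum is 4, achieved by t1.

t1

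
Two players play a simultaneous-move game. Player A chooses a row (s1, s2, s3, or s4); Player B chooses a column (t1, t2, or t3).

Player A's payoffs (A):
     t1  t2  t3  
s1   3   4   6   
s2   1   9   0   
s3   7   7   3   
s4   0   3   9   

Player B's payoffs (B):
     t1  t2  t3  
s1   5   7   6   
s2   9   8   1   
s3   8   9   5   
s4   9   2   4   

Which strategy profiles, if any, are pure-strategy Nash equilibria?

None

Check mutual best responses: a cell is a NE iff neither player can gain by unilaterally deviating.
Player A's best responses — vs t1: s3 (payoff 7); vs t2: s2 (payoff 9); vs t3: s4 (payoff 9).
Player B's best responses — vs s1: t2 (payoff 7); vs s2: t1 (payoff 9); vs s3: t2 (payoff 9); vs s4: t1 (payoff 9).
No cell has both players best-responding. For instance, Player A's best reply to t2 is s2, but against s2 Player B prefers t1 over t2.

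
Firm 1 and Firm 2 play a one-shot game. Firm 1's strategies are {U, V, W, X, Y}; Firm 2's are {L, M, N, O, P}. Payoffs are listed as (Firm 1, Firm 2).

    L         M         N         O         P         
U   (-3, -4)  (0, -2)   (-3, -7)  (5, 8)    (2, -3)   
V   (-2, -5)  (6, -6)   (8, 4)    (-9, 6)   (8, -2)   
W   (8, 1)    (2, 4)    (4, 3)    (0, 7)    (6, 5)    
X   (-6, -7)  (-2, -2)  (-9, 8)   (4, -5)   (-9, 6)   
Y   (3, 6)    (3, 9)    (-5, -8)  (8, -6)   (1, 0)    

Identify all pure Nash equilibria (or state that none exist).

None

A profile is a Nash equilibrium when each player is best-responding to the other.
Firm 1's best responses — vs L: W (payoff 8); vs M: V (payoff 6); vs N: V (payoff 8); vs O: Y (payoff 8); vs P: V (payoff 8).
Firm 2's best responses — vs U: O (payoff 8); vs V: O (payoff 6); vs W: O (payoff 7); vs X: N (payoff 8); vs Y: M (payoff 9).
No cell has both players best-responding. For instance, Firm 1's best reply to O is Y, but against Y Firm 2 prefers M over O.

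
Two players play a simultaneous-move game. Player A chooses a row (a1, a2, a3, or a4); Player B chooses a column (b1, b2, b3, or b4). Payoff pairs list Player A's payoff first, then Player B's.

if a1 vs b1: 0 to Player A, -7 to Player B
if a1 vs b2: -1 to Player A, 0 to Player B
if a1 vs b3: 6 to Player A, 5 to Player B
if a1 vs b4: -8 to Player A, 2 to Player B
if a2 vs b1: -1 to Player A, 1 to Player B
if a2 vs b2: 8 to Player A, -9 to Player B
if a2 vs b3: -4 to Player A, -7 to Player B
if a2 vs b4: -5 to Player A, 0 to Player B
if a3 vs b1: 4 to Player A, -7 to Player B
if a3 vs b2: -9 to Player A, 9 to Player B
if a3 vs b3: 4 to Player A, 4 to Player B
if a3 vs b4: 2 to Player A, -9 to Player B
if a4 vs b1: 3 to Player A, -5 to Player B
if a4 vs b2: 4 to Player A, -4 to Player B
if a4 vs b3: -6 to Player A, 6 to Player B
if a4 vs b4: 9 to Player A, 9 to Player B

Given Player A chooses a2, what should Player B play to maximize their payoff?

With Player A fixed at a2, Player B's payoffs are: b1 → 1, b2 → -9, b3 → -7, b4 → 0.
The maximum is 1, achieved by b1.

b1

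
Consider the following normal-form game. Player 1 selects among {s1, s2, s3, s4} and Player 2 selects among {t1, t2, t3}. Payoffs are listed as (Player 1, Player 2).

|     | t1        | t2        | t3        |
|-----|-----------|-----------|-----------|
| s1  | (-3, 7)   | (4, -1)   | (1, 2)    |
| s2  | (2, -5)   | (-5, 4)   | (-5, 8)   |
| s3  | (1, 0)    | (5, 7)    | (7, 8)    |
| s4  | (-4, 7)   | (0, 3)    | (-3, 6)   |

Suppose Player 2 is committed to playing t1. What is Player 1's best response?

s2

With Player 2 fixed at t1, Player 1's payoffs are: s1 → -3, s2 → 2, s3 → 1, s4 → -4.
The maximum is 2, achieved by s2.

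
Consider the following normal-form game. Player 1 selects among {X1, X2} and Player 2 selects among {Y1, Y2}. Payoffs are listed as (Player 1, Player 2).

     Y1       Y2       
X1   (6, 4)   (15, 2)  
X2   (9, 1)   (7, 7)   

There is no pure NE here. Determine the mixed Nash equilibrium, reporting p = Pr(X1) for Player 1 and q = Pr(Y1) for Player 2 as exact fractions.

p = 3/4, q = 8/11

In a mixed NE each player is indifferent between their pure strategies, so the opponent's mix sets the indifference.
Player 2 indifferent between Y1 and Y2: p·4 + (1−p)·1 = p·2 + (1−p)·7 ⟹ 1 + 3p = 7 + (-5)p ⟹ p = 3/4.
Player 1 indifferent between X1 and X2: q·6 + (1−q)·15 = q·9 + (1−q)·7 ⟹ 15 + (-9)q = 7 + 2q ⟹ q = 8/11.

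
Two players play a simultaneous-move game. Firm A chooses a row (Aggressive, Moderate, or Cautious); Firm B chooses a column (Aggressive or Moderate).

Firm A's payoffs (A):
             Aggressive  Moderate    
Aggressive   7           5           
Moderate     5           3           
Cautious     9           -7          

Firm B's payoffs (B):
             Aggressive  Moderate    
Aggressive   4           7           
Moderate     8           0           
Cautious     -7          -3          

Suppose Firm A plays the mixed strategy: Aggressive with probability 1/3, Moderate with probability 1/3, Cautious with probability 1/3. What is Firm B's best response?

Aggressive

Compute Firm B's expected payoff from each pure strategy against the given mix.
Aggressive: (1/3)·4 + (1/3)·8 + (1/3)·(-7) = 5/3
Moderate: (1/3)·7 + (1/3)·0 + (1/3)·(-3) = 4/3
Highest expected payoff is 5/3, from Aggressive.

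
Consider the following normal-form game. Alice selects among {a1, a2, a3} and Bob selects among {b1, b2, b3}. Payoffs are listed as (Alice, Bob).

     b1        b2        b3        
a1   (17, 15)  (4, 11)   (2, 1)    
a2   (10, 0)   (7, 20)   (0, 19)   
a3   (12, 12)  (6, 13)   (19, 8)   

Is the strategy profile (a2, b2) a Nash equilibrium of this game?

Holding Bob at b2: Alice gets 7 from a2, versus 4 from a1, 6 from a3. No profitable deviation for Alice.
Holding Alice at a2: Bob gets 20 from b2, versus 0 from b1, 19 from b3. No profitable deviation for Bob either.

Yes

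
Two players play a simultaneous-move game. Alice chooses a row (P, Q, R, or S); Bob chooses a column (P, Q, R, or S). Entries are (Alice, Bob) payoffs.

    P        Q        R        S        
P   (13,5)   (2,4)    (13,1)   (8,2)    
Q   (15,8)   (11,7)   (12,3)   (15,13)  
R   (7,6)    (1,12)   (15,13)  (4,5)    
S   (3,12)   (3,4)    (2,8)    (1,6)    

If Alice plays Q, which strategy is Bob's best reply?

With Alice fixed at Q, Bob's payoffs are: P → 8, Q → 7, R → 3, S → 13.
The maximum is 13, achieved by S.

S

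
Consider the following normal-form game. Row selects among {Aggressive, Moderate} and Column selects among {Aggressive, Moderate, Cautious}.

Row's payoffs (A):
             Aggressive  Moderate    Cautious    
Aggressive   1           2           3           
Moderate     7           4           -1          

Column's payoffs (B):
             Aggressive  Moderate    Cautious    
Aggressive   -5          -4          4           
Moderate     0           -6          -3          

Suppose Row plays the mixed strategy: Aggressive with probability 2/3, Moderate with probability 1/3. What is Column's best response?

Compute Column's expected payoff from each pure strategy against the given mix.
Aggressive: (2/3)·(-5) + (1/3)·0 = -10/3
Moderate: (2/3)·(-4) + (1/3)·(-6) = -14/3
Cautious: (2/3)·4 + (1/3)·(-3) = 5/3
Highest expected payoff is 5/3, from Cautious.

Cautious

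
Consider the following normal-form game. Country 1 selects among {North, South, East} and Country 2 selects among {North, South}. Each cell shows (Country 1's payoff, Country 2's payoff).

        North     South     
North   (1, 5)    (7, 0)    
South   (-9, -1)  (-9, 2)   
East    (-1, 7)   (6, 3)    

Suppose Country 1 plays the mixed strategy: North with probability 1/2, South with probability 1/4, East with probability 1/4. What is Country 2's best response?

North

Country 2's best reply maximizes expected payoff against the mix.
North: (1/2)·5 + (1/4)·(-1) + (1/4)·7 = 4
South: (1/2)·0 + (1/4)·2 + (1/4)·3 = 5/4
Highest expected payoff is 4, from North.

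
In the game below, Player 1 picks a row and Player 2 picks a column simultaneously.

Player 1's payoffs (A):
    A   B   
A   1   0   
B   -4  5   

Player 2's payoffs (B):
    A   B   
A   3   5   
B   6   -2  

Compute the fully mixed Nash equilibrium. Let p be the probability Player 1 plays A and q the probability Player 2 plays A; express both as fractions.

p = 4/5, q = 1/2

In a mixed NE each player is indifferent between their pure strategies, so the opponent's mix sets the indifference.
Player 2 indifferent between A and B: p·3 + (1−p)·6 = p·5 + (1−p)·(-2) ⟹ 6 + (-3)p = (-2) + 7p ⟹ p = 4/5.
Player 1 indifferent between A and B: q·1 + (1−q)·0 = q·(-4) + (1−q)·5 ⟹ 0 + 1q = 5 + (-9)q ⟹ q = 1/2.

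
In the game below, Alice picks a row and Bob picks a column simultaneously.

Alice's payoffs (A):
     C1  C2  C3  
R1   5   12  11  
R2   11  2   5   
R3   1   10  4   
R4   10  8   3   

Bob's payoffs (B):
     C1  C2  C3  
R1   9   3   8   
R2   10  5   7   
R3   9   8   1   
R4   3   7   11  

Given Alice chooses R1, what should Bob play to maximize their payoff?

C1

With Alice fixed at R1, Bob's payoffs are: C1 → 9, C2 → 3, C3 → 8.
The maximum is 9, achieved by C1.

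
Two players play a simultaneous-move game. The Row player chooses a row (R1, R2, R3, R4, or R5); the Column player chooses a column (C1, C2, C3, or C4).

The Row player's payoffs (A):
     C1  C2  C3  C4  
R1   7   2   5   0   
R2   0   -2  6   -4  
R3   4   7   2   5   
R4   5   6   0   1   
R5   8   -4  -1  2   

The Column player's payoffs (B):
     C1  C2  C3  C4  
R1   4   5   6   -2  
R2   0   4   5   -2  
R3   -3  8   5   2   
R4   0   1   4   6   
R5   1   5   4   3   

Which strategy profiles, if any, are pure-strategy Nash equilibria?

(R2, C3) and (R3, C2)

A profile is a Nash equilibrium when each player is best-responding to the other.
The Row player's best responses — vs C1: R5 (payoff 8); vs C2: R3 (payoff 7); vs C3: R2 (payoff 6); vs C4: R3 (payoff 5).
The Column player's best responses — vs R1: C3 (payoff 6); vs R2: C3 (payoff 5); vs R3: C2 (payoff 8); vs R4: C4 (payoff 6); vs R5: C2 (payoff 5).
Mutual best responses occur at (R2, C3) and (R3, C2); at each, neither player gains by switching.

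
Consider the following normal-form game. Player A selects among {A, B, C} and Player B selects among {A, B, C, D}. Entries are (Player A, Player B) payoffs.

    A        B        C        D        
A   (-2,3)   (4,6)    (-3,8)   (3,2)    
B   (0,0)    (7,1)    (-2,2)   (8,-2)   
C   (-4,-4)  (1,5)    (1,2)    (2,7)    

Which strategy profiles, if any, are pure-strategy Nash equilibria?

No pure-strategy Nash equilibrium

Check mutual best responses: a cell is a NE iff neither player can gain by unilaterally deviating.
Player A's best responses — vs A: B (payoff 0); vs B: B (payoff 7); vs C: C (payoff 1); vs D: B (payoff 8).
Player B's best responses — vs A: C (payoff 8); vs B: C (payoff 2); vs C: D (payoff 7).
No cell has both players best-responding. For instance, Player A's best reply to C is C, but against C Player B prefers D over C.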